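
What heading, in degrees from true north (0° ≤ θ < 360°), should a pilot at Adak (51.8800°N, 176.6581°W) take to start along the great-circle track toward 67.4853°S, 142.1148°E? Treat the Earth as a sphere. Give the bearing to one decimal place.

197.6°

Δλ = 142.1148 − -176.6581 = 318.7729°; wrapped into (−180°, 180°]: -41.2271°.
θ = atan2( sin Δλ · cos φ₂ , cos φ₁ · sin φ₂ − sin φ₁ · cos φ₂ · cos Δλ )
  = atan2(-0.25236, -0.79683) = -162.427° → normalised to [0°, 360°): 197.573°.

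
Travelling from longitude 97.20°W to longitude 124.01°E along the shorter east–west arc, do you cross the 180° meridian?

Naïve |124.01 − -97.20| = 221.21° > 180°, so the shorter arc goes the other way round — across 180°.
Signed shortest Δλ = ((124.01 − -97.20 + 180) mod 360) − 180 = -138.79°.
Going west by 138.79° from -97.20° passes through 180° before reaching +124.01°.

Yes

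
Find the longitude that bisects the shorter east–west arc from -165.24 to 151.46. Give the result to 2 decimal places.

Signed shortest Δλ from -165.24° to +151.46° is -43.30°.
Midpoint longitude = -165.24° + (-43.30°)/2 = -165.24° − 21.65° = -186.89°.
Normalise into (−180°, 180°]: +173.11°.
(The naïve average (-165.24 + +151.46)/2 = -6.89° is on the wrong side of the globe.)

+173.11°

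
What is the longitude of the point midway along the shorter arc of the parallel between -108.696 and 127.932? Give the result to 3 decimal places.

-170.382°

Signed shortest Δλ from -108.696° to +127.932° is -123.372°.
Midpoint longitude = -108.696° + (-123.372°)/2 = -108.696° − 61.686° = -170.382°.
(The naïve average (-108.696 + +127.932)/2 = 9.618° is on the wrong side of the globe.)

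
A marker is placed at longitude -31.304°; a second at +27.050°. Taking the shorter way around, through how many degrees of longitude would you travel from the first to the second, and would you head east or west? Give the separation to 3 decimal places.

Raw difference: 27.050 − -31.304 = 58.354°.
Normalise into (−180°, 180°]: 58.354° stays 58.354°.
Positive ⇒ the second point lies to the east; separation 58.354°.

58.354° east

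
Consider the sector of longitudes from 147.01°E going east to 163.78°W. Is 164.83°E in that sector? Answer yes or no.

Band width going east from +147.01° to -163.78°: ((-163.78 − 147.01) mod 360) = 49.21°.
Offset of +164.83° east of the west edge: ((164.83 − 147.01) mod 360) = 17.82°.
17.82° ≤ 49.21° ⇒ inside.

Yes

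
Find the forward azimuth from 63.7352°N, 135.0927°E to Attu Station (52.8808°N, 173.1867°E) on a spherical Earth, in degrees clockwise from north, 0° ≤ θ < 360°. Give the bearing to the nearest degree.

Δλ = 173.1867 − 135.0927 = 38.0940°.
θ = atan2( sin Δλ · cos φ₂ , cos φ₁ · sin φ₂ − sin φ₁ · cos φ₂ · cos Δλ )
  = atan2(0.37232, -0.07304) = 101.100° → normalised to [0°, 360°): 101.100°.

101°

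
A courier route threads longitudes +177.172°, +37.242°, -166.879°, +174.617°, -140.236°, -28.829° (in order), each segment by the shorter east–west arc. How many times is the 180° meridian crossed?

Leg 1: +177.172° → +37.242°, shortest Δλ = -139.93° (west) — does not cross 180°.
Leg 2: +37.242° → -166.879°, shortest Δλ = 155.879° (east) — crosses 180°.
Leg 3: -166.879° → +174.617°, shortest Δλ = -18.504° (west) — crosses 180°.
Leg 4: +174.617° → -140.236°, shortest Δλ = 45.147° (east) — crosses 180°.
Leg 5: -140.236° → -28.829°, shortest Δλ = 111.407° (east) — does not cross 180°.
Total crossings: 3.

3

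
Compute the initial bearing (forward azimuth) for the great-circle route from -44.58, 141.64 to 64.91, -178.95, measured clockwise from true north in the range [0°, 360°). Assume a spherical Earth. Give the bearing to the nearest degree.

Δλ = -178.95 − 141.64 = -320.59°; wrapped into (−180°, 180°]: 39.41°.
θ = atan2( sin Δλ · cos φ₂ , cos φ₁ · sin φ₂ − sin φ₁ · cos φ₂ · cos Δλ )
  = atan2(0.26921, 0.87502) = 17.101° → normalised to [0°, 360°): 17.101°.

17°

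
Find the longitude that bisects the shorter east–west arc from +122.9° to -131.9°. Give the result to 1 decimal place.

+175.5°

Signed shortest Δλ from +122.9° to -131.9° is +105.2°.
Midpoint longitude = +122.9° + (+105.2°)/2 = +122.9° + 52.6° = +175.5°.
(The naïve average (+122.9 + -131.9)/2 = -4.5° is on the wrong side of the globe.)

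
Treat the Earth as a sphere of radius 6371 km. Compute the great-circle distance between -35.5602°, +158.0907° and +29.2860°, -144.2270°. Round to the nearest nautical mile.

Δλ = -144.2270 − 158.0907 = -302.3177°; wrapped into (−180°, 180°]: 57.6823°.
Δφ = 29.2860 − -35.5602 = 64.8462°.
a = sin²(Δφ/2) + cos φ₁ · cos φ₂ · sin²(Δλ/2) = 0.452578.
c = 2·atan2(√a, √(1−a)) = 1.47581 rad → d = 6371·c ≈ 9402.38 km ≈ 5076.88 nmi.

5077 nmi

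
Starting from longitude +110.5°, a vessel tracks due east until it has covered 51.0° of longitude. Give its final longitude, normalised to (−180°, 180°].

+161.5°

Start at +110.5°; shift +51.0° → +161.5°.
+161.5° already lies in (−180°, 180°].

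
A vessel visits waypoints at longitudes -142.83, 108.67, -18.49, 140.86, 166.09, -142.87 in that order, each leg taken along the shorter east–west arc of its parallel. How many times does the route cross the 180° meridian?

2

Leg 1: -142.83° → +108.67°, shortest Δλ = -108.5° (west) — crosses 180°.
Leg 2: +108.67° → -18.49°, shortest Δλ = -127.16° (west) — does not cross 180°.
Leg 3: -18.49° → +140.86°, shortest Δλ = 159.35° (east) — does not cross 180°.
Leg 4: +140.86° → +166.09°, shortest Δλ = 25.23° (east) — does not cross 180°.
Leg 5: +166.09° → -142.87°, shortest Δλ = 51.04° (east) — crosses 180°.
Total crossings: 2.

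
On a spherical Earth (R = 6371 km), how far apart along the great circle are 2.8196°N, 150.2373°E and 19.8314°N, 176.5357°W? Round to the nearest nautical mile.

2199 nmi

Δλ = -176.5357 − 150.2373 = -326.7730°; wrapped into (−180°, 180°]: 33.2270°.
Δφ = 19.8314 − 2.8196 = 17.0118°.
a = sin²(Δφ/2) + cos φ₁ · cos φ₂ · sin²(Δλ/2) = 0.098684.
c = 2·atan2(√a, √(1−a)) = 0.63910 rad → d = 6371·c ≈ 4071.71 km ≈ 2198.55 nmi.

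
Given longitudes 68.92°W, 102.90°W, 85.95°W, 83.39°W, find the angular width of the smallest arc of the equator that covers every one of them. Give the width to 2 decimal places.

33.98°

Sort the longitudes: -102.90°, -85.95°, -83.39°, -68.92°.
Eastward gaps between consecutive values (wrapping around): 16.95°, 2.56°, 14.47°, 326.02°.
Largest gap = 326.02° ⇒ minimal covering band is its complement: 360° − 326.02° = 33.98°.
Band runs from -102.90° eastward to -68.92°.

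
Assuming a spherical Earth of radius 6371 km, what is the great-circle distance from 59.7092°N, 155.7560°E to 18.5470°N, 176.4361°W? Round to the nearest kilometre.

5089 km

Δλ = -176.4361 − 155.7560 = -332.1921°; wrapped into (−180°, 180°]: 27.8079°.
Δφ = 18.5470 − 59.7092 = -41.1622°.
a = sin²(Δφ/2) + cos φ₁ · cos φ₂ · sin²(Δλ/2) = 0.151187.
c = 2·atan2(√a, √(1−a)) = 0.79872 rad → d = 6371·c ≈ 5088.63 km.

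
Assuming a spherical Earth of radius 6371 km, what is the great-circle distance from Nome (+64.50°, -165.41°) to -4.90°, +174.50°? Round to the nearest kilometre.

Δλ = 174.50 − -165.41 = 339.91°; wrapped into (−180°, 180°]: -20.09°.
Δφ = -4.90 − 64.50 = -69.40°.
a = sin²(Δφ/2) + cos φ₁ · cos φ₂ · sin²(Δλ/2) = 0.337129.
c = 2·atan2(√a, √(1−a)) = 1.23900 rad → d = 6371·c ≈ 7893.66 km.

7894 km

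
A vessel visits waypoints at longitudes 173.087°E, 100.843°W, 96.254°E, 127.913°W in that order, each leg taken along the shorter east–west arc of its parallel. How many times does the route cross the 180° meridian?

Leg 1: +173.087° → -100.843°, shortest Δλ = 86.07° (east) — crosses 180°.
Leg 2: -100.843° → +96.254°, shortest Δλ = -162.903° (west) — crosses 180°.
Leg 3: +96.254° → -127.913°, shortest Δλ = 135.833° (east) — crosses 180°.
Total crossings: 3.

3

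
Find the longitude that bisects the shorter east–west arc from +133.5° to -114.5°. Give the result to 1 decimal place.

-170.5°

Signed shortest Δλ from +133.5° to -114.5° is +112.0°.
Midpoint longitude = +133.5° + (+112.0°)/2 = +133.5° + 56.0° = +189.5°.
Normalise into (−180°, 180°]: -170.5°.
(The naïve average (+133.5 + -114.5)/2 = 9.5° is on the wrong side of the globe.)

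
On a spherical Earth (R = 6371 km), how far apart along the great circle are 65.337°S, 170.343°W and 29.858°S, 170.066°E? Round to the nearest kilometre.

4170 km

Δλ = 170.066 − -170.343 = 340.409°; wrapped into (−180°, 180°]: -19.591°.
Δφ = -29.858 − -65.337 = 35.479°.
a = sin²(Δφ/2) + cos φ₁ · cos φ₂ · sin²(Δλ/2) = 0.103311.
c = 2·atan2(√a, √(1−a)) = 0.65446 rad → d = 6371·c ≈ 4169.55 km.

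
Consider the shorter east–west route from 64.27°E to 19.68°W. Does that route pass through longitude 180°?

No

Signed shortest Δλ = ((-19.68 − 64.27 + 180) mod 360) − 180 = -83.95°.
Going west by 83.95° from +64.27° reaches -19.68° without touching 180°.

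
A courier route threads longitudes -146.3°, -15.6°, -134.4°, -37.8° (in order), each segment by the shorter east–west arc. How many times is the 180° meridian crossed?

Leg 1: -146.3° → -15.6°, shortest Δλ = 130.7° (east) — does not cross 180°.
Leg 2: -15.6° → -134.4°, shortest Δλ = -118.8° (west) — does not cross 180°.
Leg 3: -134.4° → -37.8°, shortest Δλ = 96.6° (east) — does not cross 180°.
Total crossings: 0.

0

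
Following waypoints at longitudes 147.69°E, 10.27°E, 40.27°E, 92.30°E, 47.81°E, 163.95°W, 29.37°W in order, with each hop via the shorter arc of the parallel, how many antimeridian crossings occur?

1

Leg 1: +147.69° → +10.27°, shortest Δλ = -137.42° (west) — does not cross 180°.
Leg 2: +10.27° → +40.27°, shortest Δλ = 30.0° (east) — does not cross 180°.
Leg 3: +40.27° → +92.30°, shortest Δλ = 52.03° (east) — does not cross 180°.
Leg 4: +92.30° → +47.81°, shortest Δλ = -44.49° (west) — does not cross 180°.
Leg 5: +47.81° → -163.95°, shortest Δλ = 148.24° (east) — crosses 180°.
Leg 6: -163.95° → -29.37°, shortest Δλ = 134.58° (east) — does not cross 180°.
Total crossings: 1.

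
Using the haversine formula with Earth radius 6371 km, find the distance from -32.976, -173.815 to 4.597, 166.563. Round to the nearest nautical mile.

2517 nmi

Δλ = 166.563 − -173.815 = 340.378°; wrapped into (−180°, 180°]: -19.622°.
Δφ = 4.597 − -32.976 = 37.573°.
a = sin²(Δφ/2) + cos φ₁ · cos φ₂ · sin²(Δλ/2) = 0.127991.
c = 2·atan2(√a, √(1−a)) = 0.73173 rad → d = 6371·c ≈ 4661.87 km ≈ 2517.21 nmi.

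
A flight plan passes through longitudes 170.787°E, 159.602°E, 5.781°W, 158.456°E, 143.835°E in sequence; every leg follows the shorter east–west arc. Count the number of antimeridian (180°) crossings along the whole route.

0

Leg 1: +170.787° → +159.602°, shortest Δλ = -11.185° (west) — does not cross 180°.
Leg 2: +159.602° → -5.781°, shortest Δλ = -165.383° (west) — does not cross 180°.
Leg 3: -5.781° → +158.456°, shortest Δλ = 164.237° (east) — does not cross 180°.
Leg 4: +158.456° → +143.835°, shortest Δλ = -14.621° (west) — does not cross 180°.
Total crossings: 0.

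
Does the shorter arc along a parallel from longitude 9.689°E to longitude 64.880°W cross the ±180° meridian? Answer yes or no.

Signed shortest Δλ = ((-64.880 − 9.689 + 180) mod 360) − 180 = -74.569°.
Going west by 74.569° from +9.689° reaches -64.880° without touching 180°.

No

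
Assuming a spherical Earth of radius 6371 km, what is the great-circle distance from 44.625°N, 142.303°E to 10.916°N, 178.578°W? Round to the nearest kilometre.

5285 km

Δλ = -178.578 − 142.303 = -320.881°; wrapped into (−180°, 180°]: 39.119°.
Δφ = 10.916 − 44.625 = -33.709°.
a = sin²(Δφ/2) + cos φ₁ · cos φ₂ · sin²(Δλ/2) = 0.162394.
c = 2·atan2(√a, √(1−a)) = 0.82954 rad → d = 6371·c ≈ 5285.02 km.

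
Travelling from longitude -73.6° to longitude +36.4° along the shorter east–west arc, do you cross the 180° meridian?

No

Signed shortest Δλ = ((36.4 − -73.6 + 180) mod 360) − 180 = 110.0°.
Going east by 110.0° from -73.6° reaches +36.4° without touching 180°.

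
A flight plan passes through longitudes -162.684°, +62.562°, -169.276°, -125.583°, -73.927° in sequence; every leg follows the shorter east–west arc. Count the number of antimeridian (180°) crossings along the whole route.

2

Leg 1: -162.684° → +62.562°, shortest Δλ = -134.754° (west) — crosses 180°.
Leg 2: +62.562° → -169.276°, shortest Δλ = 128.162° (east) — crosses 180°.
Leg 3: -169.276° → -125.583°, shortest Δλ = 43.693° (east) — does not cross 180°.
Leg 4: -125.583° → -73.927°, shortest Δλ = 51.656° (east) — does not cross 180°.
Total crossings: 2.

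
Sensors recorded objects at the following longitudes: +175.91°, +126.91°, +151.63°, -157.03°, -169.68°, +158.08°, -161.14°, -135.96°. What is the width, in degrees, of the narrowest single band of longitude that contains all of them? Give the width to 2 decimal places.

Sort the longitudes: -169.68°, -161.14°, -157.03°, -135.96°, +126.91°, +151.63°, +158.08°, +175.91°.
Eastward gaps between consecutive values (wrapping around): 8.54°, 4.11°, 21.07°, 262.87°, 24.72°, 6.45°, 17.83°, 14.41°.
Largest gap = 262.87° ⇒ minimal covering band is its complement: 360° − 262.87° = 97.13°.
Band runs from +126.91° eastward to -135.96°, crossing the antimeridian.

97.13°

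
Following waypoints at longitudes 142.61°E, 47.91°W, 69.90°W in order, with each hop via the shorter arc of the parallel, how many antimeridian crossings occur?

Leg 1: +142.61° → -47.91°, shortest Δλ = 169.48° (east) — crosses 180°.
Leg 2: -47.91° → -69.90°, shortest Δλ = -21.99° (west) — does not cross 180°.
Total crossings: 1.

1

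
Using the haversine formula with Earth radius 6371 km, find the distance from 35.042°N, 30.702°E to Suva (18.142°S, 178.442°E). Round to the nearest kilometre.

16323 km

Δλ = 178.442 − 30.702 = 147.740°.
Δφ = -18.142 − 35.042 = -53.184°.
a = sin²(Δφ/2) + cos φ₁ · cos φ₂ · sin²(Δλ/2) = 0.918356.
c = 2·atan2(√a, √(1−a)) = 2.56205 rad → d = 6371·c ≈ 16322.81 km.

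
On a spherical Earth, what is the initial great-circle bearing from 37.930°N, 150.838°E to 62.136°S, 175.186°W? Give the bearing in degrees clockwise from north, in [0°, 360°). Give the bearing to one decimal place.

164.4°

Δλ = -175.186 − 150.838 = -326.024°; wrapped into (−180°, 180°]: 33.976°.
θ = atan2( sin Δλ · cos φ₂ , cos φ₁ · sin φ₂ − sin φ₁ · cos φ₂ · cos Δλ )
  = atan2(0.26119, -0.93556) = 164.401° → normalised to [0°, 360°): 164.401°.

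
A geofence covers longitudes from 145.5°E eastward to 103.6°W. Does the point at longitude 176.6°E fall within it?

Band width going east from +145.5° to -103.6°: ((-103.6 − 145.5) mod 360) = 110.9°.
Offset of +176.6° east of the west edge: ((176.6 − 145.5) mod 360) = 31.1°.
31.1° ≤ 110.9° ⇒ inside.

Yes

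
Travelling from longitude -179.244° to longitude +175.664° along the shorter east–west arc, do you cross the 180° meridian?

Yes

Naïve |175.664 − -179.244| = 354.908° > 180°, so the shorter arc goes the other way round — across 180°.
Signed shortest Δλ = ((175.664 − -179.244 + 180) mod 360) − 180 = -5.092°.
Going west by 5.092° from -179.244° passes through 180° before reaching +175.664°.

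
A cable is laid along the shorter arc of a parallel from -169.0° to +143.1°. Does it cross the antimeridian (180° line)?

Yes

Naïve |143.1 − -169.0| = 312.1° > 180°, so the shorter arc goes the other way round — across 180°.
Signed shortest Δλ = ((143.1 − -169.0 + 180) mod 360) − 180 = -47.9°.
Going west by 47.9° from -169.0° passes through 180° before reaching +143.1°.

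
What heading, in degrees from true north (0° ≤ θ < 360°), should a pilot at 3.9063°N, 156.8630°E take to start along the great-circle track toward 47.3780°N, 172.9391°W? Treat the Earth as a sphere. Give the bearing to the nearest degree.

26°

Δλ = -172.9391 − 156.8630 = -329.8021°; wrapped into (−180°, 180°]: 30.1979°.
θ = atan2( sin Δλ · cos φ₂ , cos φ₁ · sin φ₂ − sin φ₁ · cos φ₂ · cos Δλ )
  = atan2(0.34060, 0.69426) = 26.133° → normalised to [0°, 360°): 26.133°.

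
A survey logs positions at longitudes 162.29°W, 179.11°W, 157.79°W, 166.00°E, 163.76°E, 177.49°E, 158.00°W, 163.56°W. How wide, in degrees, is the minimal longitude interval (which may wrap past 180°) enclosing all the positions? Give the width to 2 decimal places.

38.45°

Sort the longitudes: -179.11°, -163.56°, -162.29°, -158.00°, -157.79°, +163.76°, +166.00°, +177.49°.
Eastward gaps between consecutive values (wrapping around): 15.55°, 1.27°, 4.29°, 0.21°, 321.55°, 2.24°, 11.49°, 3.40°.
Largest gap = 321.55° ⇒ minimal covering band is its complement: 360° − 321.55° = 38.45°.
Band runs from +163.76° eastward to -157.79°, crossing the antimeridian.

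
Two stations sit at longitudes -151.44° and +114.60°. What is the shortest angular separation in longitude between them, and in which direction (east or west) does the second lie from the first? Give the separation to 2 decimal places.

93.96° west

Raw difference: 114.60 − -151.44 = 266.04°.
Normalise into (−180°, 180°]: 266.04° − 360° = -93.96°.
Negative ⇒ the second point lies to the west; separation 93.96°.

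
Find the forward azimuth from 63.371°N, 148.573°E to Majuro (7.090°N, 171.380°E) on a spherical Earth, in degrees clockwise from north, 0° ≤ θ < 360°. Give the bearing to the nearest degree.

Δλ = 171.380 − 148.573 = 22.807°.
θ = atan2( sin Δλ · cos φ₂ , cos φ₁ · sin φ₂ − sin φ₁ · cos φ₂ · cos Δλ )
  = atan2(0.38466, -0.76241) = 153.227° → normalised to [0°, 360°): 153.227°.

153°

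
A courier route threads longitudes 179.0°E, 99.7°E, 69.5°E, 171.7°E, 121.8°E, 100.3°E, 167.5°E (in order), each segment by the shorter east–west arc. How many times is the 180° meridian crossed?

Leg 1: +179.0° → +99.7°, shortest Δλ = -79.3° (west) — does not cross 180°.
Leg 2: +99.7° → +69.5°, shortest Δλ = -30.2° (west) — does not cross 180°.
Leg 3: +69.5° → +171.7°, shortest Δλ = 102.2° (east) — does not cross 180°.
Leg 4: +171.7° → +121.8°, shortest Δλ = -49.9° (west) — does not cross 180°.
Leg 5: +121.8° → +100.3°, shortest Δλ = -21.5° (west) — does not cross 180°.
Leg 6: +100.3° → +167.5°, shortest Δλ = 67.2° (east) — does not cross 180°.
Total crossings: 0.

0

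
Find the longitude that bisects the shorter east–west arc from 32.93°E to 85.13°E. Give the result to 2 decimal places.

59.03°E

Signed shortest Δλ from +32.93° to +85.13° is +52.20°.
Midpoint longitude = +32.93° + (+52.20°)/2 = +32.93° + 26.10° = +59.03°.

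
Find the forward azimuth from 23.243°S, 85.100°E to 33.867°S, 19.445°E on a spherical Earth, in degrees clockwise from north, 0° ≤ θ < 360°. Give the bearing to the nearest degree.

Δλ = 19.445 − 85.100 = -65.655°.
θ = atan2( sin Δλ · cos φ₂ , cos φ₁ · sin φ₂ − sin φ₁ · cos φ₂ · cos Δλ )
  = atan2(-0.75650, -0.37696) = -116.487° → normalised to [0°, 360°): 243.513°.

244°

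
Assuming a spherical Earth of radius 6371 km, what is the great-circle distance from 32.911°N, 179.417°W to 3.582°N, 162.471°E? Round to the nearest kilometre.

3766 km

Δλ = 162.471 − -179.417 = 341.888°; wrapped into (−180°, 180°]: -18.112°.
Δφ = 3.582 − 32.911 = -29.329°.
a = sin²(Δφ/2) + cos φ₁ · cos φ₂ · sin²(Δλ/2) = 0.084847.
c = 2·atan2(√a, √(1−a)) = 0.59114 rad → d = 6371·c ≈ 3766.16 km.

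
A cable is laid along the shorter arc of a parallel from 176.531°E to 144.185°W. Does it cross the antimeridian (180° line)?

Yes

Naïve |-144.185 − 176.531| = 320.716° > 180°, so the shorter arc goes the other way round — across 180°.
Signed shortest Δλ = ((-144.185 − 176.531 + 180) mod 360) − 180 = 39.284°.
Going east by 39.284° from +176.531° passes through 180° before reaching -144.185°.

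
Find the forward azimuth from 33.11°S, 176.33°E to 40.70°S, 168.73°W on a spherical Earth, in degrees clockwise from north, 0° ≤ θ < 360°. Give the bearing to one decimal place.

Δλ = -168.73 − 176.33 = -345.06°; wrapped into (−180°, 180°]: 14.94°.
θ = atan2( sin Δλ · cos φ₂ , cos φ₁ · sin φ₂ − sin φ₁ · cos φ₂ · cos Δλ )
  = atan2(0.19545, -0.14608) = 126.775° → normalised to [0°, 360°): 126.775°.

126.8°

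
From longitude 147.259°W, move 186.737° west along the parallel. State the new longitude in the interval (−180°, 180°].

26.004°E

Start at -147.259°; shift −186.737° → -333.996°.
-333.996° lies outside (−180°, 180°]; add 360° → +26.004°.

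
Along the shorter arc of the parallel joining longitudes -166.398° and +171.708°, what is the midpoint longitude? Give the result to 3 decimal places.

Signed shortest Δλ from -166.398° to +171.708° is -21.894°.
Midpoint longitude = -166.398° + (-21.894°)/2 = -166.398° − 10.947° = -177.345°.
(The naïve average (-166.398 + +171.708)/2 = 2.655° is on the wrong side of the globe.)

-177.345°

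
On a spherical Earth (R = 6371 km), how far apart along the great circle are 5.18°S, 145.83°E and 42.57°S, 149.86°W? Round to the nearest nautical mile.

Δλ = -149.86 − 145.83 = -295.69°; wrapped into (−180°, 180°]: 64.31°.
Δφ = -42.57 − -5.18 = -37.39°.
a = sin²(Δφ/2) + cos φ₁ · cos φ₂ · sin²(Δλ/2) = 0.310487.
c = 2·atan2(√a, √(1−a)) = 1.18205 rad → d = 6371·c ≈ 7530.86 km ≈ 4066.34 nmi.

4066 nmi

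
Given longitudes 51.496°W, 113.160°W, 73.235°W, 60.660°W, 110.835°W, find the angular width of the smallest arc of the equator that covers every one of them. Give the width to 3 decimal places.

61.664°

Sort the longitudes: -113.160°, -110.835°, -73.235°, -60.660°, -51.496°.
Eastward gaps between consecutive values (wrapping around): 2.325°, 37.600°, 12.575°, 9.164°, 298.336°.
Largest gap = 298.336° ⇒ minimal covering band is its complement: 360° − 298.336° = 61.664°.
Band runs from -113.160° eastward to -51.496°.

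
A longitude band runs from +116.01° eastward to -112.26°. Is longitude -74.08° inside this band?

No

Band width going east from +116.01° to -112.26°: ((-112.26 − 116.01) mod 360) = 131.73°.
Offset of -74.08° east of the west edge: ((-74.08 − 116.01) mod 360) = 169.91°.
169.91° > 131.73° ⇒ outside.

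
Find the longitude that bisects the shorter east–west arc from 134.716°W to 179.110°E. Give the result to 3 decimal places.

Signed shortest Δλ from -134.716° to +179.110° is -46.174°.
Midpoint longitude = -134.716° + (-46.174°)/2 = -134.716° − 23.087° = -157.803°.
(The naïve average (-134.716 + +179.110)/2 = 22.197° is on the wrong side of the globe.)

157.803°W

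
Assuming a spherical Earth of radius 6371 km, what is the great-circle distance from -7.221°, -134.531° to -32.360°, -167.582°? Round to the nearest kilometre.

4412 km

Δλ = -167.582 − -134.531 = -33.051°.
Δφ = -32.360 − -7.221 = -25.139°.
a = sin²(Δφ/2) + cos φ₁ · cos φ₂ · sin²(Δλ/2) = 0.115161.
c = 2·atan2(√a, √(1−a)) = 0.69246 rad → d = 6371·c ≈ 4411.65 km.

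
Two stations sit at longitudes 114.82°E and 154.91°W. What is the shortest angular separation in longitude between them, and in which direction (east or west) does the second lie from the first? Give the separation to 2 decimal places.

90.27° east

Raw difference: -154.91 − 114.82 = -269.73°.
Normalise into (−180°, 180°]: -269.73° + 360° = 90.27°.
Positive ⇒ the second point lies to the east; separation 90.27°.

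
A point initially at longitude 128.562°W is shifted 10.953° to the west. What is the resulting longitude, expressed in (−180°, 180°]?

139.515°W

Start at -128.562°; shift −10.953° → -139.515°.
-139.515° already lies in (−180°, 180°].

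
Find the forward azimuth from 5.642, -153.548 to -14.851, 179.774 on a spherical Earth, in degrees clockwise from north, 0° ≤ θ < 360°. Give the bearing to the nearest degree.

Δλ = 179.774 − -153.548 = 333.322°; wrapped into (−180°, 180°]: -26.678°.
θ = atan2( sin Δλ · cos φ₂ , cos φ₁ · sin φ₂ − sin φ₁ · cos φ₂ · cos Δλ )
  = atan2(-0.43398, -0.33998) = -128.075° → normalised to [0°, 360°): 231.925°.

232°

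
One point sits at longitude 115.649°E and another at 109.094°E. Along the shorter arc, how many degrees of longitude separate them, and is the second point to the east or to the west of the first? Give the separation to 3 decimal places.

6.555° west

Raw difference: 109.094 − 115.649 = -6.555°.
Normalise into (−180°, 180°]: -6.555° stays -6.555°.
Negative ⇒ the second point lies to the west; separation 6.555°.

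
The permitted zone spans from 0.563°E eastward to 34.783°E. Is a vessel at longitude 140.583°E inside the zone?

No

Band width going east from +0.563° to +34.783°: ((34.783 − 0.563) mod 360) = 34.220°.
Offset of +140.583° east of the west edge: ((140.583 − 0.563) mod 360) = 140.020°.
140.020° > 34.220° ⇒ outside.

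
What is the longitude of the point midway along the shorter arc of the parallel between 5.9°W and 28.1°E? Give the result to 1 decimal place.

11.1°E

Signed shortest Δλ from -5.9° to +28.1° is +34.0°.
Midpoint longitude = -5.9° + (+34.0°)/2 = -5.9° + 17.0° = +11.1°.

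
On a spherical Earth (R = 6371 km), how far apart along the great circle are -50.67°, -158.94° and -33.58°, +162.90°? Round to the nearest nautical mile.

1954 nmi

Δλ = 162.90 − -158.94 = 321.84°; wrapped into (−180°, 180°]: -38.16°.
Δφ = -33.58 − -50.67 = 17.09°.
a = sin²(Δφ/2) + cos φ₁ · cos φ₂ · sin²(Δλ/2) = 0.078499.
c = 2·atan2(√a, √(1−a)) = 0.56796 rad → d = 6371·c ≈ 3618.46 km ≈ 1953.81 nmi.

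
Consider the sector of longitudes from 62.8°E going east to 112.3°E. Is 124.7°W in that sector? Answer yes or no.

Band width going east from +62.8° to +112.3°: ((112.3 − 62.8) mod 360) = 49.5°.
Offset of -124.7° east of the west edge: ((-124.7 − 62.8) mod 360) = 172.5°.
172.5° > 49.5° ⇒ outside.

No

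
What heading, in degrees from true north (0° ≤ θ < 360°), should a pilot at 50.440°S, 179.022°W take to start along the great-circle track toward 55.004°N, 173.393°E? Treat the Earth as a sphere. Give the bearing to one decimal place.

Δλ = 173.393 − -179.022 = 352.415°; wrapped into (−180°, 180°]: -7.585°.
θ = atan2( sin Δλ · cos φ₂ , cos φ₁ · sin φ₂ − sin φ₁ · cos φ₂ · cos Δλ )
  = atan2(-0.07570, 0.96002) = -4.509° → normalised to [0°, 360°): 355.491°.

355.5°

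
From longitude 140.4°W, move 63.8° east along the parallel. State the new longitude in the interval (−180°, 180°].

Start at -140.4°; shift +63.8° → -76.6°.
-76.6° already lies in (−180°, 180°].

76.6°W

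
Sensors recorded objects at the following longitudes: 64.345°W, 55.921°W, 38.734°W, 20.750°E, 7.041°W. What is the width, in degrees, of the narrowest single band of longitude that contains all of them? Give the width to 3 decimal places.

85.095°

Sort the longitudes: -64.345°, -55.921°, -38.734°, -7.041°, +20.750°.
Eastward gaps between consecutive values (wrapping around): 8.424°, 17.187°, 31.693°, 27.791°, 274.905°.
Largest gap = 274.905° ⇒ minimal covering band is its complement: 360° − 274.905° = 85.095°.
Band runs from -64.345° eastward to +20.750°.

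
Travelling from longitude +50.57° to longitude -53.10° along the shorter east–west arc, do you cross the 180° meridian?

Signed shortest Δλ = ((-53.10 − 50.57 + 180) mod 360) − 180 = -103.67°.
Going west by 103.67° from +50.57° reaches -53.10° without touching 180°.

No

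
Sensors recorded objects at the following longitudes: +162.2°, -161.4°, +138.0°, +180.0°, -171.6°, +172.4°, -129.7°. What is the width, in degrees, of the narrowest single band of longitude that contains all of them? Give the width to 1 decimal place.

Sort the longitudes: -171.6°, -161.4°, -129.7°, +138.0°, +162.2°, +172.4°, +180.0°.
Eastward gaps between consecutive values (wrapping around): 10.2°, 31.7°, 267.7°, 24.2°, 10.2°, 7.6°, 8.4°.
Largest gap = 267.7° ⇒ minimal covering band is its complement: 360° − 267.7° = 92.3°.
Band runs from +138.0° eastward to -129.7°, crossing the antimeridian.

92.3°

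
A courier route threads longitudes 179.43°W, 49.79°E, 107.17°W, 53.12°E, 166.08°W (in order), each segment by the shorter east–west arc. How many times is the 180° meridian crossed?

2

Leg 1: -179.43° → +49.79°, shortest Δλ = -130.78° (west) — crosses 180°.
Leg 2: +49.79° → -107.17°, shortest Δλ = -156.96° (west) — does not cross 180°.
Leg 3: -107.17° → +53.12°, shortest Δλ = 160.29° (east) — does not cross 180°.
Leg 4: +53.12° → -166.08°, shortest Δλ = 140.8° (east) — crosses 180°.
Total crossings: 2.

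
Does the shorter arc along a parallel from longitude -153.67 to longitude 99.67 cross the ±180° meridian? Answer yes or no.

Yes

Naïve |99.67 − -153.67| = 253.34° > 180°, so the shorter arc goes the other way round — across 180°.
Signed shortest Δλ = ((99.67 − -153.67 + 180) mod 360) − 180 = -106.66°.
Going west by 106.66° from -153.67° passes through 180° before reaching +99.67°.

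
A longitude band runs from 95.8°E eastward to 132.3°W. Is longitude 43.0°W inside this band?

No

Band width going east from +95.8° to -132.3°: ((-132.3 − 95.8) mod 360) = 131.9°.
Offset of -43.0° east of the west edge: ((-43.0 − 95.8) mod 360) = 221.2°.
221.2° > 131.9° ⇒ outside.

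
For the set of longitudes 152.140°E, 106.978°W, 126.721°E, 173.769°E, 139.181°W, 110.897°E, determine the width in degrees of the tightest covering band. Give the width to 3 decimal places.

142.125°

Sort the longitudes: -139.181°, -106.978°, +110.897°, +126.721°, +152.140°, +173.769°.
Eastward gaps between consecutive values (wrapping around): 32.203°, 217.875°, 15.824°, 25.419°, 21.629°, 47.050°.
Largest gap = 217.875° ⇒ minimal covering band is its complement: 360° − 217.875° = 142.125°.
Band runs from +110.897° eastward to -106.978°, crossing the antimeridian.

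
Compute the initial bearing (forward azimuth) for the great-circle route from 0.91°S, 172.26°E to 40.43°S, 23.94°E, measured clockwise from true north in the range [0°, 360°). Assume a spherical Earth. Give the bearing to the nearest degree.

211°

Δλ = 23.94 − 172.26 = -148.32°.
θ = atan2( sin Δλ · cos φ₂ , cos φ₁ · sin φ₂ − sin φ₁ · cos φ₂ · cos Δλ )
  = atan2(-0.39976, -0.65872) = -148.748° → normalised to [0°, 360°): 211.252°.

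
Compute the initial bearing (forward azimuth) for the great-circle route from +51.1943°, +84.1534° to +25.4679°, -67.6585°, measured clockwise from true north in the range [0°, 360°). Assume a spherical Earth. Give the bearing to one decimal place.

334.4°

Δλ = -67.6585 − 84.1534 = -151.8119°.
θ = atan2( sin Δλ · cos φ₂ , cos φ₁ · sin φ₂ − sin φ₁ · cos φ₂ · cos Δλ )
  = atan2(-0.42647, 0.88959) = -25.613° → normalised to [0°, 360°): 334.387°.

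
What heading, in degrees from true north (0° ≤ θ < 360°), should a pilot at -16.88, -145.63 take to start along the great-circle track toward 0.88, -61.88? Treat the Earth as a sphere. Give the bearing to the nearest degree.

87°

Δλ = -61.88 − -145.63 = 83.75°.
θ = atan2( sin Δλ · cos φ₂ , cos φ₁ · sin φ₂ − sin φ₁ · cos φ₂ · cos Δλ )
  = atan2(0.99394, 0.04630) = 87.333° → normalised to [0°, 360°): 87.333°.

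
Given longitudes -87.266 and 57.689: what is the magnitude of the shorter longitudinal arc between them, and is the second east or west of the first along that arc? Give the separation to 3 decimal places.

144.955° east

Raw difference: 57.689 − -87.266 = 144.955°.
Normalise into (−180°, 180°]: 144.955° stays 144.955°.
Positive ⇒ the second point lies to the east; separation 144.955°.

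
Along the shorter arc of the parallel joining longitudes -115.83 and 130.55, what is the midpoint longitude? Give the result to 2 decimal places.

-172.64°

Signed shortest Δλ from -115.83° to +130.55° is -113.62°.
Midpoint longitude = -115.83° + (-113.62°)/2 = -115.83° − 56.81° = -172.64°.
(The naïve average (-115.83 + +130.55)/2 = 7.36° is on the wrong side of the globe.)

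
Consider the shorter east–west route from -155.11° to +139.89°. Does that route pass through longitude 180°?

Yes

Naïve |139.89 − -155.11| = 295.0° > 180°, so the shorter arc goes the other way round — across 180°.
Signed shortest Δλ = ((139.89 − -155.11 + 180) mod 360) − 180 = -65.0°.
Going west by 65.0° from -155.11° passes through 180° before reaching +139.89°.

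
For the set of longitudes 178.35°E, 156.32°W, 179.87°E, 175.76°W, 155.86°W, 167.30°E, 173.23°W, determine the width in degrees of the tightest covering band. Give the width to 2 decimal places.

36.84°

Sort the longitudes: -175.76°, -173.23°, -156.32°, -155.86°, +167.30°, +178.35°, +179.87°.
Eastward gaps between consecutive values (wrapping around): 2.53°, 16.91°, 0.46°, 323.16°, 11.05°, 1.52°, 4.37°.
Largest gap = 323.16° ⇒ minimal covering band is its complement: 360° − 323.16° = 36.84°.
Band runs from +167.30° eastward to -155.86°, crossing the antimeridian.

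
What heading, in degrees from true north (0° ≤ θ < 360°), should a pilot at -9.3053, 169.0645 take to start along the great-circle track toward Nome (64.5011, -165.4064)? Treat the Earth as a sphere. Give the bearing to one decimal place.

11.0°

Δλ = -165.4064 − 169.0645 = -334.4709°; wrapped into (−180°, 180°]: 25.5291°.
θ = atan2( sin Δλ · cos φ₂ , cos φ₁ · sin φ₂ − sin φ₁ · cos φ₂ · cos Δλ )
  = atan2(0.18553, 0.95353) = 11.011° → normalised to [0°, 360°): 11.011°.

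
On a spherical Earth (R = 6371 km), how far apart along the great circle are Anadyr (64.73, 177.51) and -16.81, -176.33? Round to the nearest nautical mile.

4904 nmi

Δλ = -176.33 − 177.51 = -353.84°; wrapped into (−180°, 180°]: 6.16°.
Δφ = -16.81 − 64.73 = -81.54°.
a = sin²(Δφ/2) + cos φ₁ · cos φ₂ · sin²(Δλ/2) = 0.427620.
c = 2·atan2(√a, √(1−a)) = 1.42553 rad → d = 6371·c ≈ 9082.03 km ≈ 4903.90 nmi.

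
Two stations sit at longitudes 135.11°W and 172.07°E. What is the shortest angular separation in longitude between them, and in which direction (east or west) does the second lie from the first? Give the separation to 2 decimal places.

Raw difference: 172.07 − -135.11 = 307.18°.
Normalise into (−180°, 180°]: 307.18° − 360° = -52.82°.
Negative ⇒ the second point lies to the west; separation 52.82°.

52.82° west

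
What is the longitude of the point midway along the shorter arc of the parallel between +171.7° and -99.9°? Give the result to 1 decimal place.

Signed shortest Δλ from +171.7° to -99.9° is +88.4°.
Midpoint longitude = +171.7° + (+88.4°)/2 = +171.7° + 44.2° = +215.9°.
Normalise into (−180°, 180°]: -144.1°.
(The naïve average (+171.7 + -99.9)/2 = 35.9° is on the wrong side of the globe.)

-144.1°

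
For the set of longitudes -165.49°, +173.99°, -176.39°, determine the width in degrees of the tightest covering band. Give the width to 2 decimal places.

20.52°

Sort the longitudes: -176.39°, -165.49°, +173.99°.
Eastward gaps between consecutive values (wrapping around): 10.90°, 339.48°, 9.62°.
Largest gap = 339.48° ⇒ minimal covering band is its complement: 360° − 339.48° = 20.52°.
Band runs from +173.99° eastward to -165.49°, crossing the antimeridian.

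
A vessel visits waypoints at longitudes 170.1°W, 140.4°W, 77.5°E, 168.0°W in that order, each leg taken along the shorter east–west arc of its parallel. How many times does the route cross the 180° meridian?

Leg 1: -170.1° → -140.4°, shortest Δλ = 29.7° (east) — does not cross 180°.
Leg 2: -140.4° → +77.5°, shortest Δλ = -142.1° (west) — crosses 180°.
Leg 3: +77.5° → -168.0°, shortest Δλ = 114.5° (east) — crosses 180°.
Total crossings: 2.

2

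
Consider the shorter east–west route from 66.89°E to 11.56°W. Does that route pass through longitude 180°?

No

Signed shortest Δλ = ((-11.56 − 66.89 + 180) mod 360) − 180 = -78.45°.
Going west by 78.45° from +66.89° reaches -11.56° without touching 180°.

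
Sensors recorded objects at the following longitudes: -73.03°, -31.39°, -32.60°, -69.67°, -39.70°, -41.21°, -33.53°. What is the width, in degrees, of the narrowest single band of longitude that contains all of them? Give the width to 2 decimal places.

41.64°

Sort the longitudes: -73.03°, -69.67°, -41.21°, -39.70°, -33.53°, -32.60°, -31.39°.
Eastward gaps between consecutive values (wrapping around): 3.36°, 28.46°, 1.51°, 6.17°, 0.93°, 1.21°, 318.36°.
Largest gap = 318.36° ⇒ minimal covering band is its complement: 360° − 318.36° = 41.64°.
Band runs from -73.03° eastward to -31.39°.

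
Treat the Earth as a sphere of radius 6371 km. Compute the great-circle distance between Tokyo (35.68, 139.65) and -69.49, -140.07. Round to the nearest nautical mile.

7198 nmi

Δλ = -140.07 − 139.65 = -279.72°; wrapped into (−180°, 180°]: 80.28°.
Δφ = -69.49 − 35.68 = -105.17°.
a = sin²(Δφ/2) + cos φ₁ · cos φ₂ · sin²(Δλ/2) = 0.749118.
c = 2·atan2(√a, √(1−a)) = 2.09236 rad → d = 6371·c ≈ 13330.42 km ≈ 7197.85 nmi.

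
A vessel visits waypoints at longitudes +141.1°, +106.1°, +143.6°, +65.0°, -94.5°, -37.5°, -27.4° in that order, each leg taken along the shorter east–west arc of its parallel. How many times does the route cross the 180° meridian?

0

Leg 1: +141.1° → +106.1°, shortest Δλ = -35.0° (west) — does not cross 180°.
Leg 2: +106.1° → +143.6°, shortest Δλ = 37.5° (east) — does not cross 180°.
Leg 3: +143.6° → +65.0°, shortest Δλ = -78.6° (west) — does not cross 180°.
Leg 4: +65.0° → -94.5°, shortest Δλ = -159.5° (west) — does not cross 180°.
Leg 5: -94.5° → -37.5°, shortest Δλ = 57.0° (east) — does not cross 180°.
Leg 6: -37.5° → -27.4°, shortest Δλ = 10.1° (east) — does not cross 180°.
Total crossings: 0.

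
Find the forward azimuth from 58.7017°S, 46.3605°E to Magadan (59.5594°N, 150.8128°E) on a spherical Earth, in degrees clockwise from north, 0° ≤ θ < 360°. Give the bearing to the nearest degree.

Δλ = 150.8128 − 46.3605 = 104.4523°.
θ = atan2( sin Δλ · cos φ₂ , cos φ₁ · sin φ₂ − sin φ₁ · cos φ₂ · cos Δλ )
  = atan2(0.49061, 0.33984) = 55.290° → normalised to [0°, 360°): 55.290°.

55°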